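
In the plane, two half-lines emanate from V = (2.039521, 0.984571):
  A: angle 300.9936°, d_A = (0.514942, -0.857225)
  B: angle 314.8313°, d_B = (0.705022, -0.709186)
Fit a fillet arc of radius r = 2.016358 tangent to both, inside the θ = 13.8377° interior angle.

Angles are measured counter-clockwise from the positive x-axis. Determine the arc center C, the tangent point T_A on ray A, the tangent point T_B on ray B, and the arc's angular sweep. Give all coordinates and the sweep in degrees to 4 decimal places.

center=(12.3245,-12.2212) T_A=(10.5960,-13.2595) T_B=(13.7545,-10.7996) sweep=166.1623

bisector direction at 307.9125° = (0.614457,-0.788951)
center distance |VC| = r/sin(θ/2) = 2.016358/sin(6.9188°) = 16.738339
C = V + |VC|·bis = (12.3245,-12.2212)
T_A = V + ((C−V)·d_A)·d_A = V + 16.6164·d_A = (10.5960,-13.2595)
T_B = V + ((C−V)·d_B)·d_B = V + 16.6164·d_B = (13.7545,-10.7996)
sweep = 180° − θ = 166.1623°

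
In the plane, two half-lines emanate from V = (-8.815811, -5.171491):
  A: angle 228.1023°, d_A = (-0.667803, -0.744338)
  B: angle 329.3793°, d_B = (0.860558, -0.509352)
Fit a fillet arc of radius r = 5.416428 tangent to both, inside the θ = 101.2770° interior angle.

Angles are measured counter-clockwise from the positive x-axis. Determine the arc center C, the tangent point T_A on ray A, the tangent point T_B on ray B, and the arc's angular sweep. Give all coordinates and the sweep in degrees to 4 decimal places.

center=(-7.7512,-12.0957) T_A=(-11.7829,-8.4786) T_B=(-4.9923,-7.4345) sweep=78.7230

bisector direction at 278.7408° = (0.151965,-0.988386)
center distance |VC| = r/sin(θ/2) = 5.416428/sin(50.6385°) = 7.005573
C = V + |VC|·bis = (-7.7512,-12.0957)
T_A = V + ((C−V)·d_A)·d_A = V + 4.4430·d_A = (-11.7829,-8.4786)
T_B = V + ((C−V)·d_B)·d_B = V + 4.4430·d_B = (-4.9923,-7.4345)
sweep = 180° − θ = 78.7230°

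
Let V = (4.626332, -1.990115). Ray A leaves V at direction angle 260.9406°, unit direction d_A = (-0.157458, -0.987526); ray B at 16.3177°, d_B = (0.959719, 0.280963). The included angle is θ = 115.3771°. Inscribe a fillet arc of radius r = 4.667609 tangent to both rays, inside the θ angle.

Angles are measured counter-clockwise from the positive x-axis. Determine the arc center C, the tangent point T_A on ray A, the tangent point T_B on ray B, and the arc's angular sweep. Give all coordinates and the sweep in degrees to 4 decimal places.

bisector direction at 318.6292° = (0.750447,-0.660930)
center distance |VC| = r/sin(θ/2) = 4.667609/sin(57.6885°) = 5.522784
C = V + |VC|·bis = (8.7709,-5.6403)
T_A = V + ((C−V)·d_A)·d_A = V + 2.9520·d_A = (4.1615,-4.9053)
T_B = V + ((C−V)·d_B)·d_B = V + 2.9520·d_B = (7.4595,-1.1607)
sweep = 180° − θ = 64.6229°

center=(8.7709,-5.6403) T_A=(4.1615,-4.9053) T_B=(7.4595,-1.1607) sweep=64.6229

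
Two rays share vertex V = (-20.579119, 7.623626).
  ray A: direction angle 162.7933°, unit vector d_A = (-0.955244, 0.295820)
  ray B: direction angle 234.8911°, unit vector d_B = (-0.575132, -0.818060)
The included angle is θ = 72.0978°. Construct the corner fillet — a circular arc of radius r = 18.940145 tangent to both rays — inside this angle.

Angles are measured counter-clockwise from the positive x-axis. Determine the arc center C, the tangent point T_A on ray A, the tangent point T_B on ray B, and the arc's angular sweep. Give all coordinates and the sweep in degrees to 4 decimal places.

center=(-51.0395,-2.7710) T_A=(-45.4366,15.3215) T_B=(-35.5453,-13.6641) sweep=107.9022

bisector direction at 198.8422° = (-0.946412,-0.322963)
center distance |VC| = r/sin(θ/2) = 18.940145/sin(36.0489°) = 32.185103
C = V + |VC|·bis = (-51.0395,-2.7710)
T_A = V + ((C−V)·d_A)·d_A = V + 26.0221·d_A = (-45.4366,15.3215)
T_B = V + ((C−V)·d_B)·d_B = V + 26.0221·d_B = (-35.5453,-13.6641)
sweep = 180° − θ = 107.9022°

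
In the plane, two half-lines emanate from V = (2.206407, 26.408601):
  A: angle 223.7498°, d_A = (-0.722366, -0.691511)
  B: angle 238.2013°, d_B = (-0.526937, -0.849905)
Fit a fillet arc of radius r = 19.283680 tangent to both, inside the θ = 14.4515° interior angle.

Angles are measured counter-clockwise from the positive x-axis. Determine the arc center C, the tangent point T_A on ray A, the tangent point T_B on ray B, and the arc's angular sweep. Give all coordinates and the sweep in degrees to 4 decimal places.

bisector direction at 230.9755° = (-0.629652,-0.776877)
center distance |VC| = r/sin(θ/2) = 19.283680/sin(7.2257°) = 153.313866
C = V + |VC|·bis = (-94.3280,-92.6975)
T_A = V + ((C−V)·d_A)·d_A = V + 152.0963·d_A = (-107.6628,-78.7676)
T_B = V + ((C−V)·d_B)·d_B = V + 152.0963·d_B = (-77.9387,-102.8587)
sweep = 180° − θ = 165.5485°

center=(-94.3280,-92.6975) T_A=(-107.6628,-78.7676) T_B=(-77.9387,-102.8587) sweep=165.5485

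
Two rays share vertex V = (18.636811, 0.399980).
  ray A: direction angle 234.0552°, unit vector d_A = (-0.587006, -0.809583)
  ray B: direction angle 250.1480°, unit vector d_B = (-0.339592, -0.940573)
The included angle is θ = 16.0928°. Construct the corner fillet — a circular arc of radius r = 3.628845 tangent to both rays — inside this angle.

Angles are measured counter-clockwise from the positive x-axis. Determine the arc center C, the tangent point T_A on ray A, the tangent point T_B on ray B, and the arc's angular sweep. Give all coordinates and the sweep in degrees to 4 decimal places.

bisector direction at 242.1016° = (-0.467905,-0.883779)
center distance |VC| = r/sin(θ/2) = 3.628845/sin(8.0464°) = 25.924950
C = V + |VC|·bis = (6.5064,-22.5119)
T_A = V + ((C−V)·d_A)·d_A = V + 25.6697·d_A = (3.5685,-20.3818)
T_B = V + ((C−V)·d_B)·d_B = V + 25.6697·d_B = (9.9196,-23.7443)
sweep = 180° − θ = 163.9072°

center=(6.5064,-22.5119) T_A=(3.5685,-20.3818) T_B=(9.9196,-23.7443) sweep=163.9072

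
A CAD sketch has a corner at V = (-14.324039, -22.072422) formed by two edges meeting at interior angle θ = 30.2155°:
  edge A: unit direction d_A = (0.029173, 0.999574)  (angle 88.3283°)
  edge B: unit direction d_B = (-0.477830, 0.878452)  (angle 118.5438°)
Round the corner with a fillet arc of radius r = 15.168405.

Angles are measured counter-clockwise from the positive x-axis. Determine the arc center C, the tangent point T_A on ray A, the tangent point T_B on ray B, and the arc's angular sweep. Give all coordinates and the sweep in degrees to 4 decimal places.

center=(-27.8469,34.5326) T_A=(-12.6849,34.0901) T_B=(-41.1716,27.2846) sweep=149.7845

bisector direction at 103.4360° = (-0.232360,0.972630)
center distance |VC| = r/sin(θ/2) = 15.168405/sin(15.1077°) = 58.197860
C = V + |VC|·bis = (-27.8469,34.5326)
T_A = V + ((C−V)·d_A)·d_A = V + 56.1864·d_A = (-12.6849,34.0901)
T_B = V + ((C−V)·d_B)·d_B = V + 56.1864·d_B = (-41.1716,27.2846)
sweep = 180° − θ = 149.7845°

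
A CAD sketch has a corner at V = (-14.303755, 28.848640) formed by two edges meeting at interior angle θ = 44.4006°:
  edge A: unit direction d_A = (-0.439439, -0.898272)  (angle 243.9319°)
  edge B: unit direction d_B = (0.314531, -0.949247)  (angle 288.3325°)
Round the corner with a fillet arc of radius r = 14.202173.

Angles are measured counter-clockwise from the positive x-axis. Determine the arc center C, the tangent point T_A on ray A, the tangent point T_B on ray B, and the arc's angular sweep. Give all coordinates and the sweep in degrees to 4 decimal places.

bisector direction at 266.1322° = (-0.067455,-0.997722)
center distance |VC| = r/sin(θ/2) = 14.202173/sin(22.2003°) = 37.587236
C = V + |VC|·bis = (-16.8392,-8.6530)
T_A = V + ((C−V)·d_A)·d_A = V + 34.8008·d_A = (-29.5966,-2.4120)
T_B = V + ((C−V)·d_B)·d_B = V + 34.8008·d_B = (-3.3578,-4.1860)
sweep = 180° − θ = 135.5994°

center=(-16.8392,-8.6530) T_A=(-29.5966,-2.4120) T_B=(-3.3578,-4.1860) sweep=135.5994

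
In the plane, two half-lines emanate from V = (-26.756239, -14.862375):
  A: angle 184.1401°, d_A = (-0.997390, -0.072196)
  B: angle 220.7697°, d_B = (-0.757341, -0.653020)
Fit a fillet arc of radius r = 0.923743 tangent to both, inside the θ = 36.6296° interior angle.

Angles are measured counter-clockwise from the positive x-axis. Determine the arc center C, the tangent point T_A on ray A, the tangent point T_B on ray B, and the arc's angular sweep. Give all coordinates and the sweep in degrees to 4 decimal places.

bisector direction at 202.4549° = (-0.924180,-0.381956)
center distance |VC| = r/sin(θ/2) = 0.923743/sin(18.3148°) = 2.939631
C = V + |VC|·bis = (-29.4730,-15.9852)
T_A = V + ((C−V)·d_A)·d_A = V + 2.7907·d_A = (-29.5397,-15.0639)
T_B = V + ((C−V)·d_B)·d_B = V + 2.7907·d_B = (-28.8698,-16.6848)
sweep = 180° − θ = 143.3704°

center=(-29.4730,-15.9852) T_A=(-29.5397,-15.0639) T_B=(-28.8698,-16.6848) sweep=143.3704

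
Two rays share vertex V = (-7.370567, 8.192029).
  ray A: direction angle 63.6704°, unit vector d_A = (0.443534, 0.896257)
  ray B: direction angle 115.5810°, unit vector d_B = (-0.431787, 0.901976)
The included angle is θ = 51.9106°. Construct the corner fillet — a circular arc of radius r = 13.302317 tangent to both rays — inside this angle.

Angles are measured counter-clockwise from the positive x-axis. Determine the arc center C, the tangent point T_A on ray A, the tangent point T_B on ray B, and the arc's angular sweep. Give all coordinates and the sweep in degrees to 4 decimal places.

bisector direction at 89.6257° = (0.006533,0.999979)
center distance |VC| = r/sin(θ/2) = 13.302317/sin(25.9553°) = 30.393499
C = V + |VC|·bis = (-7.1720,38.5849)
T_A = V + ((C−V)·d_A)·d_A = V + 27.3279·d_A = (4.7503,32.6848)
T_B = V + ((C−V)·d_B)·d_B = V + 27.3279·d_B = (-19.1704,32.8411)
sweep = 180° − θ = 128.0894°

center=(-7.1720,38.5849) T_A=(4.7503,32.6848) T_B=(-19.1704,32.8411) sweep=128.0894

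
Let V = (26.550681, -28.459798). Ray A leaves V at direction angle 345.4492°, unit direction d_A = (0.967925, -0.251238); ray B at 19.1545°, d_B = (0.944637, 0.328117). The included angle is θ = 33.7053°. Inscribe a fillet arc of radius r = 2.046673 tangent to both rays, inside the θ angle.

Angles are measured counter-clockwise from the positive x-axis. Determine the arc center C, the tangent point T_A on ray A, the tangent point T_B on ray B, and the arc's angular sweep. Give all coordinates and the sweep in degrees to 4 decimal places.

center=(33.6046,-28.1763) T_A=(33.0904,-30.1573) T_B=(32.9331,-26.2429) sweep=146.2947

bisector direction at 2.3019° = (0.999193,0.040164)
center distance |VC| = r/sin(θ/2) = 2.046673/sin(16.8527°) = 7.059651
C = V + |VC|·bis = (33.6046,-28.1763)
T_A = V + ((C−V)·d_A)·d_A = V + 6.7565·d_A = (33.0904,-30.1573)
T_B = V + ((C−V)·d_B)·d_B = V + 6.7565·d_B = (32.9331,-26.2429)
sweep = 180° − θ = 146.2947°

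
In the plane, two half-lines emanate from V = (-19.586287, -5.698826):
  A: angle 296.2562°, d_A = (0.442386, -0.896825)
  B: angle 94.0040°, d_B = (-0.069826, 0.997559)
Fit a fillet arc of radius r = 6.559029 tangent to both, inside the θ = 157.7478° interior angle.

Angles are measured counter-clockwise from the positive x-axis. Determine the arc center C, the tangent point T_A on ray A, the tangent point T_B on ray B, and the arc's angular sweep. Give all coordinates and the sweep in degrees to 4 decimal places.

bisector direction at 15.1301° = (0.965336,0.261012)
center distance |VC| = r/sin(θ/2) = 6.559029/sin(78.8739°) = 6.684668
C = V + |VC|·bis = (-13.1333,-3.9540)
T_A = V + ((C−V)·d_A)·d_A = V + 1.2899·d_A = (-19.0156,-6.8557)
T_B = V + ((C−V)·d_B)·d_B = V + 1.2899·d_B = (-19.6764,-4.4120)
sweep = 180° − θ = 22.2522°

center=(-13.1333,-3.9540) T_A=(-19.0156,-6.8557) T_B=(-19.6764,-4.4120) sweep=22.2522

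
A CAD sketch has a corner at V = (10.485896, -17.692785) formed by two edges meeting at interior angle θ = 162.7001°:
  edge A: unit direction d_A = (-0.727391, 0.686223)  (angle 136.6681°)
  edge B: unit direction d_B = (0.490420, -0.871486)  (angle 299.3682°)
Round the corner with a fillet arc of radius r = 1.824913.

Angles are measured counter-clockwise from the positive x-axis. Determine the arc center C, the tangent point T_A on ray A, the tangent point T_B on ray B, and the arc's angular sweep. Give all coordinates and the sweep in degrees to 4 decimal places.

bisector direction at 218.0182° = (-0.787816,-0.615911)
center distance |VC| = r/sin(θ/2) = 1.824913/sin(81.3500°) = 1.845909
C = V + |VC|·bis = (9.0317,-18.8297)
T_A = V + ((C−V)·d_A)·d_A = V + 0.2776·d_A = (10.2840,-17.5023)
T_B = V + ((C−V)·d_B)·d_B = V + 0.2776·d_B = (10.6220,-17.9347)
sweep = 180° − θ = 17.2999°

center=(9.0317,-18.8297) T_A=(10.2840,-17.5023) T_B=(10.6220,-17.9347) sweep=17.2999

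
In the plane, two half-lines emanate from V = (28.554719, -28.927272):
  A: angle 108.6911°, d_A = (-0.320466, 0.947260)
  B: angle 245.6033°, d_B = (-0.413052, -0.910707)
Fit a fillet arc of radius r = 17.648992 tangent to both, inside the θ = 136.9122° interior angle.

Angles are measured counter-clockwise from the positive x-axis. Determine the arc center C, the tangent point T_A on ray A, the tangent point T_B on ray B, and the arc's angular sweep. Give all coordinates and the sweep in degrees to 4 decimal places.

center=(9.6036,-27.9829) T_A=(26.3218,-22.3270) T_B=(25.6767,-35.2729) sweep=43.0878

bisector direction at 177.1472° = (-0.998761,0.049770)
center distance |VC| = r/sin(θ/2) = 17.648992/sin(68.4561°) = 18.974626
C = V + |VC|·bis = (9.6036,-27.9829)
T_A = V + ((C−V)·d_A)·d_A = V + 6.9677·d_A = (26.3218,-22.3270)
T_B = V + ((C−V)·d_B)·d_B = V + 6.9677·d_B = (25.6767,-35.2729)
sweep = 180° − θ = 43.0878°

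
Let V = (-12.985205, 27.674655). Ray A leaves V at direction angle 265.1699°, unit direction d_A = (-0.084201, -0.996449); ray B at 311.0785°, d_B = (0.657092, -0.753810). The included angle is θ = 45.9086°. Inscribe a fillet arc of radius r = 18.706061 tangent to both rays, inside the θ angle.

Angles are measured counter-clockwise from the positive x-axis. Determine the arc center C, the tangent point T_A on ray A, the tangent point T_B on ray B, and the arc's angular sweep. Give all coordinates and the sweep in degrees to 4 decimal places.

center=(1.9355,-17.9102) T_A=(-16.7041,-16.3351) T_B=(16.0364,-5.6186) sweep=134.0914

bisector direction at 288.1242° = (0.311078,-0.950384)
center distance |VC| = r/sin(θ/2) = 18.706061/sin(22.9543°) = 47.964653
C = V + |VC|·bis = (1.9355,-17.9102)
T_A = V + ((C−V)·d_A)·d_A = V + 44.1666·d_A = (-16.7041,-16.3351)
T_B = V + ((C−V)·d_B)·d_B = V + 44.1666·d_B = (16.0364,-5.6186)
sweep = 180° − θ = 134.0914°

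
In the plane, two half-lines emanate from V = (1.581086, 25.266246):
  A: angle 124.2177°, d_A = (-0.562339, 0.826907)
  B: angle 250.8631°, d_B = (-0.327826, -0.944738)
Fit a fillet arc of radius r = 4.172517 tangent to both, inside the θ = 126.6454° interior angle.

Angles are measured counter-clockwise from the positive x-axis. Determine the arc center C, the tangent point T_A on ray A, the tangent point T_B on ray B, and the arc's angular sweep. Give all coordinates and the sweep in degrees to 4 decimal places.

center=(-3.0481,24.6535) T_A=(0.4022,26.9998) T_B=(0.8938,23.2856) sweep=53.3546

bisector direction at 187.5404° = (-0.991353,-0.131225)
center distance |VC| = r/sin(θ/2) = 4.172517/sin(63.3227°) = 4.669599
C = V + |VC|·bis = (-3.0481,24.6535)
T_A = V + ((C−V)·d_A)·d_A = V + 2.0965·d_A = (0.4022,26.9998)
T_B = V + ((C−V)·d_B)·d_B = V + 2.0965·d_B = (0.8938,23.2856)
sweep = 180° − θ = 53.3546°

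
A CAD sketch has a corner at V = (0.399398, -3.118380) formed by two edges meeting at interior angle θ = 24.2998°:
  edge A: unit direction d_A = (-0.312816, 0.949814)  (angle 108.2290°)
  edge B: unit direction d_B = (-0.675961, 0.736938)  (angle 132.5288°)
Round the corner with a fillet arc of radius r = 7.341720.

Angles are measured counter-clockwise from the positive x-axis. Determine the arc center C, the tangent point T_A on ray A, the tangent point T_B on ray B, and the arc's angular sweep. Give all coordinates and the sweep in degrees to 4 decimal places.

center=(-17.2412,26.9747) T_A=(-10.2680,29.2714) T_B=(-22.6516,22.0120) sweep=155.7002

bisector direction at 120.3789° = (-0.505716,0.862700)
center distance |VC| = r/sin(θ/2) = 7.341720/sin(12.1499°) = 34.882492
C = V + |VC|·bis = (-17.2412,26.9747)
T_A = V + ((C−V)·d_A)·d_A = V + 34.1011·d_A = (-10.2680,29.2714)
T_B = V + ((C−V)·d_B)·d_B = V + 34.1011·d_B = (-22.6516,22.0120)
sweep = 180° − θ = 155.7002°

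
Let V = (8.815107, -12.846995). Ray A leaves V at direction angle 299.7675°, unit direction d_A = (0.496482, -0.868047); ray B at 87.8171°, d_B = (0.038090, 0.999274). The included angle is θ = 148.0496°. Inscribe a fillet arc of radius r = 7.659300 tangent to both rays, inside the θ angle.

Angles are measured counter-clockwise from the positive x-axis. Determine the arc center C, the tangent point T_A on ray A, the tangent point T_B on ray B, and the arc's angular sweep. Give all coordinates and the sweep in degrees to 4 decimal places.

center=(16.5524,-10.9476) T_A=(9.9037,-14.7503) T_B=(8.8986,-10.6559) sweep=31.9504

bisector direction at 13.7923° = (0.971166,0.238403)
center distance |VC| = r/sin(θ/2) = 7.659300/sin(74.0248°) = 7.966977
C = V + |VC|·bis = (16.5524,-10.9476)
T_A = V + ((C−V)·d_A)·d_A = V + 2.1927·d_A = (9.9037,-14.7503)
T_B = V + ((C−V)·d_B)·d_B = V + 2.1927·d_B = (8.8986,-10.6559)
sweep = 180° − θ = 31.9504°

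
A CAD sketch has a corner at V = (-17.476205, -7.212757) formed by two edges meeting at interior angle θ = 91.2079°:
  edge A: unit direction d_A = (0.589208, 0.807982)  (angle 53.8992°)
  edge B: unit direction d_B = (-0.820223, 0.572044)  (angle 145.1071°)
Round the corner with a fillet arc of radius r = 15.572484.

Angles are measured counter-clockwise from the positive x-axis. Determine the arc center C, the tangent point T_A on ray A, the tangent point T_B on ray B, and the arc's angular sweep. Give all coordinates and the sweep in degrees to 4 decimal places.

bisector direction at 99.5032° = (-0.165102,0.986277)
center distance |VC| = r/sin(θ/2) = 15.572484/sin(45.6039°) = 21.794301
C = V + |VC|·bis = (-21.0745,14.2825)
T_A = V + ((C−V)·d_A)·d_A = V + 15.2476·d_A = (-8.4922,5.1070)
T_B = V + ((C−V)·d_B)·d_B = V + 15.2476·d_B = (-29.9826,1.5095)
sweep = 180° − θ = 88.7921°

center=(-21.0745,14.2825) T_A=(-8.4922,5.1070) T_B=(-29.9826,1.5095) sweep=88.7921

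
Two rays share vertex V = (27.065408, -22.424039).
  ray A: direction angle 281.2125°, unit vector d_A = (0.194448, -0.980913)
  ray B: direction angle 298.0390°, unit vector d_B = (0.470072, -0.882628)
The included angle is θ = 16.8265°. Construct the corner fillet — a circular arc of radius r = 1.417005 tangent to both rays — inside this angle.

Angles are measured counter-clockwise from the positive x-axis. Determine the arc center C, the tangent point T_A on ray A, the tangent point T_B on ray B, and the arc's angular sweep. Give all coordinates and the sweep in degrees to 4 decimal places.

bisector direction at 289.6257° = (0.335875,-0.941907)
center distance |VC| = r/sin(θ/2) = 1.417005/sin(8.4132°) = 9.684831
C = V + |VC|·bis = (30.3183,-31.5462)
T_A = V + ((C−V)·d_A)·d_A = V + 9.5806·d_A = (28.9283,-31.8218)
T_B = V + ((C−V)·d_B)·d_B = V + 9.5806·d_B = (31.5690,-30.8801)
sweep = 180° − θ = 163.1735°

center=(30.3183,-31.5462) T_A=(28.9283,-31.8218) T_B=(31.5690,-30.8801) sweep=163.1735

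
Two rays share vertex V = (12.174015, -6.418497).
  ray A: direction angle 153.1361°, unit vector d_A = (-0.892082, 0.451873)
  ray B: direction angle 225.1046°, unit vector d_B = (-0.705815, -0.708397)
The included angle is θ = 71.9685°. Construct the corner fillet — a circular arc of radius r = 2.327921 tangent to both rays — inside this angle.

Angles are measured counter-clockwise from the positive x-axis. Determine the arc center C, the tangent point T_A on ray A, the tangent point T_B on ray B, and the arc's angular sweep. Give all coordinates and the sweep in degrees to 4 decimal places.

bisector direction at 189.1204° = (-0.987358,-0.158509)
center distance |VC| = r/sin(θ/2) = 2.327921/sin(35.9843°) = 3.961995
C = V + |VC|·bis = (8.2621,-7.0465)
T_A = V + ((C−V)·d_A)·d_A = V + 3.2060·d_A = (9.3140,-4.9698)
T_B = V + ((C−V)·d_B)·d_B = V + 3.2060·d_B = (9.9112,-8.6896)
sweep = 180° − θ = 108.0315°

center=(8.2621,-7.0465) T_A=(9.3140,-4.9698) T_B=(9.9112,-8.6896) sweep=108.0315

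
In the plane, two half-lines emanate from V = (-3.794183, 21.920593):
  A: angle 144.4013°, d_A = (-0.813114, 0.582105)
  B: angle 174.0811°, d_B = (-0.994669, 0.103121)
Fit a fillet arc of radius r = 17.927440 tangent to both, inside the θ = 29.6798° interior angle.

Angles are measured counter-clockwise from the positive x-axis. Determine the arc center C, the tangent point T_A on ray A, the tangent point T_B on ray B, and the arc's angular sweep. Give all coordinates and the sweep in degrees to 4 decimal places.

center=(-69.2466,46.7298) T_A=(-58.8110,61.3068) T_B=(-71.0953,28.8979) sweep=150.3202

bisector direction at 159.2412° = (-0.935081,0.354435)
center distance |VC| = r/sin(θ/2) = 17.927440/sin(14.8399°) = 69.996531
C = V + |VC|·bis = (-69.2466,46.7298)
T_A = V + ((C−V)·d_A)·d_A = V + 67.6618·d_A = (-58.8110,61.3068)
T_B = V + ((C−V)·d_B)·d_B = V + 67.6618·d_B = (-71.0953,28.8979)
sweep = 180° − θ = 150.3202°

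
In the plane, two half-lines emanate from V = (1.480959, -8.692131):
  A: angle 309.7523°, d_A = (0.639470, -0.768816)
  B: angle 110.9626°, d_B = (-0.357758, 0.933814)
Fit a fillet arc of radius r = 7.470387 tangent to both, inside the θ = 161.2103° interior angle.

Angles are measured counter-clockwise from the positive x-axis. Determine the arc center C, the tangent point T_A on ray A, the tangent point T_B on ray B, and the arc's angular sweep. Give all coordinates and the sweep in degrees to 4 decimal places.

bisector direction at 30.3574° = (0.862889,0.505393)
center distance |VC| = r/sin(θ/2) = 7.470387/sin(80.6051°) = 7.571951
C = V + |VC|·bis = (8.0147,-4.8653)
T_A = V + ((C−V)·d_A)·d_A = V + 1.2360·d_A = (2.2714,-9.6424)
T_B = V + ((C−V)·d_B)·d_B = V + 1.2360·d_B = (1.0388,-7.5379)
sweep = 180° − θ = 18.7897°

center=(8.0147,-4.8653) T_A=(2.2714,-9.6424) T_B=(1.0388,-7.5379) sweep=18.7897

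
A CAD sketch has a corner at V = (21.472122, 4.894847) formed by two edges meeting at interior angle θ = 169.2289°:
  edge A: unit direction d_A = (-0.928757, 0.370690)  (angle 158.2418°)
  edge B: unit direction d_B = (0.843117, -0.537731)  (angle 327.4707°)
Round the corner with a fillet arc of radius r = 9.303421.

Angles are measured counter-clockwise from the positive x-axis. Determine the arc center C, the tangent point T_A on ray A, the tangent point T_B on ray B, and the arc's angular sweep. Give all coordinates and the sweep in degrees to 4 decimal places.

center=(17.2089,-3.4206) T_A=(20.6575,5.2200) T_B=(22.2116,4.4232) sweep=10.7711

bisector direction at 242.8563° = (-0.456225,-0.889865)
center distance |VC| = r/sin(θ/2) = 9.303421/sin(84.6145°) = 9.344671
C = V + |VC|·bis = (17.2089,-3.4206)
T_A = V + ((C−V)·d_A)·d_A = V + 0.8771·d_A = (20.6575,5.2200)
T_B = V + ((C−V)·d_B)·d_B = V + 0.8771·d_B = (22.2116,4.4232)
sweep = 180° − θ = 10.7711°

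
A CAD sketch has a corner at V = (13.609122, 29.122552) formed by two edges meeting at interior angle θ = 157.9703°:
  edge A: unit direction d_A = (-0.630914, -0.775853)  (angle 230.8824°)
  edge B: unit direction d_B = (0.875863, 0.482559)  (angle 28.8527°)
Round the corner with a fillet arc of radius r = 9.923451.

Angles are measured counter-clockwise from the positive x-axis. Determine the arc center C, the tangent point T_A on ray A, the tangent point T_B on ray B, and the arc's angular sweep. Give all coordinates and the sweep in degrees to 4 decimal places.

bisector direction at 309.8676° = (0.641015,-0.767528)
center distance |VC| = r/sin(θ/2) = 9.923451/sin(78.9852°) = 10.109695
C = V + |VC|·bis = (20.0896,21.3631)
T_A = V + ((C−V)·d_A)·d_A = V + 1.9316·d_A = (12.3905,27.6239)
T_B = V + ((C−V)·d_B)·d_B = V + 1.9316·d_B = (15.3009,30.0547)
sweep = 180° − θ = 22.0297°

center=(20.0896,21.3631) T_A=(12.3905,27.6239) T_B=(15.3009,30.0547) sweep=22.0297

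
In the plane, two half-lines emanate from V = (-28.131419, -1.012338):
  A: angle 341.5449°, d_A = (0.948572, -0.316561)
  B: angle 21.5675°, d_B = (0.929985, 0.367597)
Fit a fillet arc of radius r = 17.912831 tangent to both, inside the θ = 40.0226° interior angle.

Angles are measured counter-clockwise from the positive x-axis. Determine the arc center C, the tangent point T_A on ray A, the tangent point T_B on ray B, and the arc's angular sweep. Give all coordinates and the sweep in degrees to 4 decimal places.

center=(24.1945,0.4092) T_A=(18.5240,-16.5824) T_B=(17.6098,17.0679) sweep=139.9774

bisector direction at 1.5562° = (0.999631,0.027157)
center distance |VC| = r/sin(θ/2) = 17.912831/sin(20.0113°) = 52.345251
C = V + |VC|·bis = (24.1945,0.4092)
T_A = V + ((C−V)·d_A)·d_A = V + 49.1849·d_A = (18.5240,-16.5824)
T_B = V + ((C−V)·d_B)·d_B = V + 49.1849·d_B = (17.6098,17.0679)
sweep = 180° − θ = 139.9774°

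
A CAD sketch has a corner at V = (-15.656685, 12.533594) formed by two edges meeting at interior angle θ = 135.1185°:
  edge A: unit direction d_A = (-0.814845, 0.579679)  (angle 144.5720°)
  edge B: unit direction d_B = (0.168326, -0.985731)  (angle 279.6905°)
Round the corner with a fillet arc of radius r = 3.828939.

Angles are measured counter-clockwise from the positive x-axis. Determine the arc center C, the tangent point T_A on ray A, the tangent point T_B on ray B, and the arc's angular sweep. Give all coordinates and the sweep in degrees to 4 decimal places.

bisector direction at 212.1313° = (-0.846832,-0.531861)
center distance |VC| = r/sin(θ/2) = 3.828939/sin(67.5593°) = 4.142641
C = V + |VC|·bis = (-19.1648,10.3303)
T_A = V + ((C−V)·d_A)·d_A = V + 1.5814·d_A = (-16.9452,13.4503)
T_B = V + ((C−V)·d_B)·d_B = V + 1.5814·d_B = (-15.3905,10.9748)
sweep = 180° − θ = 44.8815°

center=(-19.1648,10.3303) T_A=(-16.9452,13.4503) T_B=(-15.3905,10.9748) sweep=44.8815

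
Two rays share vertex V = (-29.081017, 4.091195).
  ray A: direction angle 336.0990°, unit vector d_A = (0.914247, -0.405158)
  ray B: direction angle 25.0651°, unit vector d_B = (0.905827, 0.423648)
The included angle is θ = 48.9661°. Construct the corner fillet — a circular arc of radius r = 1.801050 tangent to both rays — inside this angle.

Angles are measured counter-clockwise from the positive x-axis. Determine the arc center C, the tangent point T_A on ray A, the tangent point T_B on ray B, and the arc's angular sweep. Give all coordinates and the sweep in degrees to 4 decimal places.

center=(-24.7353,4.1353) T_A=(-25.4650,2.4887) T_B=(-25.4983,5.7668) sweep=131.0339

bisector direction at 0.5820° = (0.999948,0.010159)
center distance |VC| = r/sin(θ/2) = 1.801050/sin(24.4830°) = 4.345911
C = V + |VC|·bis = (-24.7353,4.1353)
T_A = V + ((C−V)·d_A)·d_A = V + 3.9551·d_A = (-25.4650,2.4887)
T_B = V + ((C−V)·d_B)·d_B = V + 3.9551·d_B = (-25.4983,5.7668)
sweep = 180° − θ = 131.0339°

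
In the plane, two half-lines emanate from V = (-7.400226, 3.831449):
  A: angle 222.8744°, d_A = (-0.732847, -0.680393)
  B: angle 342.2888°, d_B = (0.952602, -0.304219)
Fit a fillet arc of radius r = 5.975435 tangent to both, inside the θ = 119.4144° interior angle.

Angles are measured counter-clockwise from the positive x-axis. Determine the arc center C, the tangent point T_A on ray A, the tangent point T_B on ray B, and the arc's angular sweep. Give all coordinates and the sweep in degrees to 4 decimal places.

center=(-5.8928,-2.9227) T_A=(-9.9584,1.4564) T_B=(-4.0749,2.7695) sweep=60.5856

bisector direction at 282.5816° = (0.217830,-0.975987)
center distance |VC| = r/sin(θ/2) = 5.975435/sin(59.7072°) = 6.920346
C = V + |VC|·bis = (-5.8928,-2.9227)
T_A = V + ((C−V)·d_A)·d_A = V + 3.4908·d_A = (-9.9584,1.4564)
T_B = V + ((C−V)·d_B)·d_B = V + 3.4908·d_B = (-4.0749,2.7695)
sweep = 180° − θ = 60.5856°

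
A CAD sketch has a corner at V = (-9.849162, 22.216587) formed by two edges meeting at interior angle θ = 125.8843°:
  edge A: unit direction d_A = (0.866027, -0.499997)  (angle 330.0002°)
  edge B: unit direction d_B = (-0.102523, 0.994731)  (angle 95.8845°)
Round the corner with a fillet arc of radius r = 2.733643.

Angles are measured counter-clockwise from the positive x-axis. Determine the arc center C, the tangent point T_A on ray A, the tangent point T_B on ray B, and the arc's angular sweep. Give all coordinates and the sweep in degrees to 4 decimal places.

bisector direction at 32.9424° = (0.839218,0.543795)
center distance |VC| = r/sin(θ/2) = 2.733643/sin(62.9421°) = 3.069620
C = V + |VC|·bis = (-7.2731,23.8858)
T_A = V + ((C−V)·d_A)·d_A = V + 1.3963·d_A = (-8.6399,21.5184)
T_B = V + ((C−V)·d_B)·d_B = V + 1.3963·d_B = (-9.9923,23.6056)
sweep = 180° − θ = 54.1157°

center=(-7.2731,23.8858) T_A=(-8.6399,21.5184) T_B=(-9.9923,23.6056) sweep=54.1157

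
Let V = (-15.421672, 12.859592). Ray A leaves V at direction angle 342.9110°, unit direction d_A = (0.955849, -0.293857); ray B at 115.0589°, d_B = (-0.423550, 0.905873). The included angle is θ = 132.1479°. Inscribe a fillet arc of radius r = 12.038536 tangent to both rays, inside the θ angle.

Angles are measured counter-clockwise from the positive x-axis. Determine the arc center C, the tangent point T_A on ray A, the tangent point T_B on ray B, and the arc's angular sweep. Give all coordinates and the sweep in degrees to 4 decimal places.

center=(-6.7786,22.7970) T_A=(-10.3162,11.2900) T_B=(-17.6840,17.6981) sweep=47.8521

bisector direction at 48.9850° = (0.656257,0.754537)
center distance |VC| = r/sin(θ/2) = 12.038536/sin(66.0739°) = 13.170261
C = V + |VC|·bis = (-6.7786,22.7970)
T_A = V + ((C−V)·d_A)·d_A = V + 5.3413·d_A = (-10.3162,11.2900)
T_B = V + ((C−V)·d_B)·d_B = V + 5.3413·d_B = (-17.6840,17.6981)
sweep = 180° − θ = 47.8521°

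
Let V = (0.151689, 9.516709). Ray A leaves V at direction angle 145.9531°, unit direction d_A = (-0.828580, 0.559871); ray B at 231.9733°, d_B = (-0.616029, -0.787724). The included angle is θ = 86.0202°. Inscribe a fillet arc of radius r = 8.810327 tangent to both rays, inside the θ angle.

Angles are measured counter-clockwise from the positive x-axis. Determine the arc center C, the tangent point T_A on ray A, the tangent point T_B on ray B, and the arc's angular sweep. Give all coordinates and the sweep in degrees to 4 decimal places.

center=(-12.6065,7.5044) T_A=(-7.6739,14.8045) T_B=(-5.6664,2.0770) sweep=93.9798

bisector direction at 188.9632° = (-0.987789,-0.155800)
center distance |VC| = r/sin(θ/2) = 8.810327/sin(43.0101°) = 12.915958
C = V + |VC|·bis = (-12.6065,7.5044)
T_A = V + ((C−V)·d_A)·d_A = V + 9.4446·d_A = (-7.6739,14.8045)
T_B = V + ((C−V)·d_B)·d_B = V + 9.4446·d_B = (-5.6664,2.0770)
sweep = 180° − θ = 93.9798°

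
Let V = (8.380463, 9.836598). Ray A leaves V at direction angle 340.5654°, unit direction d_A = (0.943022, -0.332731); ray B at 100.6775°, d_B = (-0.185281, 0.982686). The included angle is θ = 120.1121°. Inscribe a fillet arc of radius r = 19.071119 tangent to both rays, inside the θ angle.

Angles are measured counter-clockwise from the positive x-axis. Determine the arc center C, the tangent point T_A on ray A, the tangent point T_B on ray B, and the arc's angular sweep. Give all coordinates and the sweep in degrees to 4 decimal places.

bisector direction at 40.6214° = (0.759028,0.651058)
center distance |VC| = r/sin(θ/2) = 19.071119/sin(60.0560°) = 22.009011
C = V + |VC|·bis = (25.0859,24.1658)
T_A = V + ((C−V)·d_A)·d_A = V + 10.9859·d_A = (18.7404,6.1813)
T_B = V + ((C−V)·d_B)·d_B = V + 10.9859·d_B = (6.3450,20.6322)
sweep = 180° − θ = 59.8879°

center=(25.0859,24.1658) T_A=(18.7404,6.1813) T_B=(6.3450,20.6322) sweep=59.8879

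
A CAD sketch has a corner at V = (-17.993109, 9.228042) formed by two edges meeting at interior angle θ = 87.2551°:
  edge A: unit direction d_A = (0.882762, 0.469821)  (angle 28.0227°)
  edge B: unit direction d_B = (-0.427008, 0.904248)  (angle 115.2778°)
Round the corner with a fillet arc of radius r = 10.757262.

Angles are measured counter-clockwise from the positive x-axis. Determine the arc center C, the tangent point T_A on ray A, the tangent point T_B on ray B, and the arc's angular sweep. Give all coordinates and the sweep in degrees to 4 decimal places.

center=(-13.0848,24.0262) T_A=(-8.0308,14.5301) T_B=(-22.8120,19.4328) sweep=92.7449

bisector direction at 71.6502° = (0.314817,0.949152)
center distance |VC| = r/sin(θ/2) = 10.757262/sin(43.6275°) = 15.590965
C = V + |VC|·bis = (-13.0848,24.0262)
T_A = V + ((C−V)·d_A)·d_A = V + 11.2854·d_A = (-8.0308,14.5301)
T_B = V + ((C−V)·d_B)·d_B = V + 11.2854·d_B = (-22.8120,19.4328)
sweep = 180° − θ = 92.7449°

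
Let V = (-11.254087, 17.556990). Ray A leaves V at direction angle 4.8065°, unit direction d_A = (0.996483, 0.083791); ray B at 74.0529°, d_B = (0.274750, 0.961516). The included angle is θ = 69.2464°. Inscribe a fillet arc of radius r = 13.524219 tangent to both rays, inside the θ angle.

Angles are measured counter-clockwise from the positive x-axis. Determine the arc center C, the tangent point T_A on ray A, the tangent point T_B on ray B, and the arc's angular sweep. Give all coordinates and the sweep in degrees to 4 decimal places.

bisector direction at 39.4297° = (0.772404,0.635131)
center distance |VC| = r/sin(θ/2) = 13.524219/sin(34.6232°) = 23.802827
C = V + |VC|·bis = (7.1313,32.6749)
T_A = V + ((C−V)·d_A)·d_A = V + 19.5875·d_A = (8.2645,19.1982)
T_B = V + ((C−V)·d_B)·d_B = V + 19.5875·d_B = (-5.8724,36.3907)
sweep = 180° − θ = 110.7536°

center=(7.1313,32.6749) T_A=(8.2645,19.1982) T_B=(-5.8724,36.3907) sweep=110.7536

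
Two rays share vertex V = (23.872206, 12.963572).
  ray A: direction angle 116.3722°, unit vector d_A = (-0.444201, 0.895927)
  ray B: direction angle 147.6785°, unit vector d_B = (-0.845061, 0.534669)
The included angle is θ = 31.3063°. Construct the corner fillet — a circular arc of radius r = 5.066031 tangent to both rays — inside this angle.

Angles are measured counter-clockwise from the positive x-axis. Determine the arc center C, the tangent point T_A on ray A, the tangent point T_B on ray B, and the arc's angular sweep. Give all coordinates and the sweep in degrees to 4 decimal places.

center=(11.3024,26.9114) T_A=(15.8412,29.1617) T_B=(8.5937,22.6302) sweep=148.6937

bisector direction at 132.0254° = (-0.669459,0.742849)
center distance |VC| = r/sin(θ/2) = 5.066031/sin(15.6532°) = 18.776070
C = V + |VC|·bis = (11.3024,26.9114)
T_A = V + ((C−V)·d_A)·d_A = V + 18.0797·d_A = (15.8412,29.1617)
T_B = V + ((C−V)·d_B)·d_B = V + 18.0797·d_B = (8.5937,22.6302)
sweep = 180° − θ = 148.6937°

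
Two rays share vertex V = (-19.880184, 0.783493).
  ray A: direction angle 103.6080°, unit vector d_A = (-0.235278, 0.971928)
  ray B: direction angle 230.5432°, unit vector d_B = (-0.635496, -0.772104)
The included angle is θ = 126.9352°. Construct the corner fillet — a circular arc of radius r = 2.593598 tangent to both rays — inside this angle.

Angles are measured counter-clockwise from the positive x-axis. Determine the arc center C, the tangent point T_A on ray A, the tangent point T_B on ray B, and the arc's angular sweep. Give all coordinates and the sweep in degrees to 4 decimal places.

bisector direction at 167.0756° = (-0.974666,0.223665)
center distance |VC| = r/sin(θ/2) = 2.593598/sin(63.4676°) = 2.898905
C = V + |VC|·bis = (-22.7056,1.4319)
T_A = V + ((C−V)·d_A)·d_A = V + 1.2950·d_A = (-20.1849,2.0421)
T_B = V + ((C−V)·d_B)·d_B = V + 1.2950·d_B = (-20.7031,-0.2163)
sweep = 180° − θ = 53.0648°

center=(-22.7056,1.4319) T_A=(-20.1849,2.0421) T_B=(-20.7031,-0.2163) sweep=53.0648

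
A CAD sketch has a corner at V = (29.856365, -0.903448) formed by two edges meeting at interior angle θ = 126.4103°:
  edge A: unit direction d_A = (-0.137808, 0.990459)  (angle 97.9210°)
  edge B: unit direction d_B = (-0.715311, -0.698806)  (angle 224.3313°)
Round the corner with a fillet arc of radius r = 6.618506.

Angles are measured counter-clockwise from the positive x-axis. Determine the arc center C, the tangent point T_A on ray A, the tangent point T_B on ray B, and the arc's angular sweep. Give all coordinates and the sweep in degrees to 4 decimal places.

bisector direction at 161.1262° = (-0.946233,0.323486)
center distance |VC| = r/sin(θ/2) = 6.618506/sin(63.2052°) = 7.414643
C = V + |VC|·bis = (22.8404,1.4951)
T_A = V + ((C−V)·d_A)·d_A = V + 3.3425·d_A = (29.3957,2.4072)
T_B = V + ((C−V)·d_B)·d_B = V + 3.3425·d_B = (27.4654,-3.2392)
sweep = 180° − θ = 53.5897°

center=(22.8404,1.4951) T_A=(29.3957,2.4072) T_B=(27.4654,-3.2392) sweep=53.5897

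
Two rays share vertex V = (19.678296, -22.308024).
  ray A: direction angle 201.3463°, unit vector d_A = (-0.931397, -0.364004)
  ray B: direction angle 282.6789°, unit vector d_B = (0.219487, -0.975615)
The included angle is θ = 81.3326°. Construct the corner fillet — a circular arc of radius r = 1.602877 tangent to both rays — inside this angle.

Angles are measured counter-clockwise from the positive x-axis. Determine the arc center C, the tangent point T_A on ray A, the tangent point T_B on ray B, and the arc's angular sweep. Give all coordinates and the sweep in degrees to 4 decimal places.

bisector direction at 242.0126° = (-0.469277,-0.883051)
center distance |VC| = r/sin(θ/2) = 1.602877/sin(40.6663°) = 2.459712
C = V + |VC|·bis = (18.5240,-24.4801)
T_A = V + ((C−V)·d_A)·d_A = V + 1.8657·d_A = (17.9406,-22.9872)
T_B = V + ((C−V)·d_B)·d_B = V + 1.8657·d_B = (20.0878,-24.1283)
sweep = 180° − θ = 98.6674°

center=(18.5240,-24.4801) T_A=(17.9406,-22.9872) T_B=(20.0878,-24.1283) sweep=98.6674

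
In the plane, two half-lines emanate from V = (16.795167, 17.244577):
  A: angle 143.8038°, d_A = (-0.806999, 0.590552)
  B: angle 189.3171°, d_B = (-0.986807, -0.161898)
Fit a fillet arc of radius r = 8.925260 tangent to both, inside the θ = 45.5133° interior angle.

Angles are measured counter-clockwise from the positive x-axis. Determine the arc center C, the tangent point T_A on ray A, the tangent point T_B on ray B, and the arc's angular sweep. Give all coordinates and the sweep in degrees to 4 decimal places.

bisector direction at 166.5605° = (-0.972616,0.232419)
center distance |VC| = r/sin(θ/2) = 8.925260/sin(22.7567°) = 23.073539
C = V + |VC|·bis = (-5.6465,22.6073)
T_A = V + ((C−V)·d_A)·d_A = V + 21.2774·d_A = (-0.3757,29.8100)
T_B = V + ((C−V)·d_B)·d_B = V + 21.2774·d_B = (-4.2015,13.7998)
sweep = 180° − θ = 134.4867°

center=(-5.6465,22.6073) T_A=(-0.3757,29.8100) T_B=(-4.2015,13.7998) sweep=134.4867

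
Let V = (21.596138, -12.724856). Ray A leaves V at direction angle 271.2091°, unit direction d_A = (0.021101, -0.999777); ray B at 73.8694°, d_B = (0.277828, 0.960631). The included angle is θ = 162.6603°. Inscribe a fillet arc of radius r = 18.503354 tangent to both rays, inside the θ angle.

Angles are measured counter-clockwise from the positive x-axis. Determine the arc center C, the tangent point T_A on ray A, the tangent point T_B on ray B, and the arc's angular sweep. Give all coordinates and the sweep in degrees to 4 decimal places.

bisector direction at 352.5392° = (0.991534,-0.129847)
center distance |VC| = r/sin(θ/2) = 18.503354/sin(81.3302°) = 18.717229
C = V + |VC|·bis = (40.1549,-15.1552)
T_A = V + ((C−V)·d_A)·d_A = V + 2.8214·d_A = (21.6557,-15.5457)
T_B = V + ((C−V)·d_B)·d_B = V + 2.8214·d_B = (22.3800,-10.0145)
sweep = 180° − θ = 17.3397°

center=(40.1549,-15.1552) T_A=(21.6557,-15.5457) T_B=(22.3800,-10.0145) sweep=17.3397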